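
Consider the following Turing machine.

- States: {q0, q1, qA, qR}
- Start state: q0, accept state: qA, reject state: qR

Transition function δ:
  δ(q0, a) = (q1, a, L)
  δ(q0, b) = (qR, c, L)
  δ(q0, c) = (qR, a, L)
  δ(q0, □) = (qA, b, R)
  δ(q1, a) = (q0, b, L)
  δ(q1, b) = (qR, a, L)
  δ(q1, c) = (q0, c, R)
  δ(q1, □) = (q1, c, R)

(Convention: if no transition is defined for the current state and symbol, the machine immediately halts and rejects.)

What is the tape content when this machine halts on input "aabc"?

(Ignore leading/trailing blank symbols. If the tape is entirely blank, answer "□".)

Execution trace:
Initial: [q0]aabc
Step 1: δ(q0, a) = (q1, a, L) → [q1]□aabc
Step 2: δ(q1, □) = (q1, c, R) → c[q1]aabc
Step 3: δ(q1, a) = (q0, b, L) → [q0]cbabc
Step 4: δ(q0, c) = (qR, a, L) → [qR]□ababc

The machine reaches the reject state qR and halts.

Final tape (ignoring leading/trailing blanks): ababc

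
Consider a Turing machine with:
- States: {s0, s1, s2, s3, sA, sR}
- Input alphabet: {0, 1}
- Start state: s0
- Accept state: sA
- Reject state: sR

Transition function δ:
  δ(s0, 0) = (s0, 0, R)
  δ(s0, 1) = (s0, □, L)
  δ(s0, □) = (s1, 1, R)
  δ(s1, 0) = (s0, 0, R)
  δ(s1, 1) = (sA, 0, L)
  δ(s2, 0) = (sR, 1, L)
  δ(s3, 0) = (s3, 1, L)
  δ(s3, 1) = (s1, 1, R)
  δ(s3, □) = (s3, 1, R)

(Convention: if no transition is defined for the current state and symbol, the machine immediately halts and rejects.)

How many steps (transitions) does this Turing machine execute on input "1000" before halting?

Execution trace:
Initial: [s0]1000
Step 1: δ(s0, 1) = (s0, □, L) → [s0]□□000
Step 2: δ(s0, □) = (s1, 1, R) → 1[s1]□000

No transition is defined for δ(s1, □). By convention the machine halts and rejects.

The machine executed 2 steps before halting.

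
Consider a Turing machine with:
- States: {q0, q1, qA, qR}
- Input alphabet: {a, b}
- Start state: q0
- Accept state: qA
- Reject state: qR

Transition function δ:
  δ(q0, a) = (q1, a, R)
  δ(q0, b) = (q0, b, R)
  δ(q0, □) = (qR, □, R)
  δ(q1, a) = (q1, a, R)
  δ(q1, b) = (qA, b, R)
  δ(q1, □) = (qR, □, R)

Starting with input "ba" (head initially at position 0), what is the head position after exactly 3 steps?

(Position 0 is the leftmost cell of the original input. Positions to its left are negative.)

Execution trace (head position shown):
Step 0: [q0]ba  (head at position 0)
Step 1: move right → b[q0]a  (head at position 1)
Step 2: move right → ba[q1]□  (head at position 2)
Step 3: move right → ba□[qR]□  (head at position 3)

After 3 steps, the head is at position 3.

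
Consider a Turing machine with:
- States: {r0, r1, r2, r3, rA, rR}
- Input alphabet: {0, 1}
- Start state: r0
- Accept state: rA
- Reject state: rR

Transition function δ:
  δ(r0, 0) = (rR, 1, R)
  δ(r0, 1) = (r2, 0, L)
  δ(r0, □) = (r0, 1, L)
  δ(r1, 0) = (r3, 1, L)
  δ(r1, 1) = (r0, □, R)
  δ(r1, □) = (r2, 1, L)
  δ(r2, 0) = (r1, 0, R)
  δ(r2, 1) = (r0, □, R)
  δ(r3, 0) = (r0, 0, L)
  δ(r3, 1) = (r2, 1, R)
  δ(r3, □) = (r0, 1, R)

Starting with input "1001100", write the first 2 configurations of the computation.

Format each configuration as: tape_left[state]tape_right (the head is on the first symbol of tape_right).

Transitions applied:
Step 1: δ(r0, 1) = (r2, 0, L)

The first 2 configurations are:
[r0]1001100 ⊢ [r2]□0001100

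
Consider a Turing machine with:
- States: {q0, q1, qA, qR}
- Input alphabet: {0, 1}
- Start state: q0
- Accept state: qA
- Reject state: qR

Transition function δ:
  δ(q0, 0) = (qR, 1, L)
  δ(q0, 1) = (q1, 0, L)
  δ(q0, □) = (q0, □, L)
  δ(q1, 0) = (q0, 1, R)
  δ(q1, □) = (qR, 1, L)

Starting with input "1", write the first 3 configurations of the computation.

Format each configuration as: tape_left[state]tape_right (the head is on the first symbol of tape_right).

Transitions applied:
Step 1: δ(q0, 1) = (q1, 0, L)
Step 2: δ(q1, □) = (qR, 1, L)

The first 3 configurations are:
[q0]1 ⊢ [q1]□0 ⊢ [qR]□10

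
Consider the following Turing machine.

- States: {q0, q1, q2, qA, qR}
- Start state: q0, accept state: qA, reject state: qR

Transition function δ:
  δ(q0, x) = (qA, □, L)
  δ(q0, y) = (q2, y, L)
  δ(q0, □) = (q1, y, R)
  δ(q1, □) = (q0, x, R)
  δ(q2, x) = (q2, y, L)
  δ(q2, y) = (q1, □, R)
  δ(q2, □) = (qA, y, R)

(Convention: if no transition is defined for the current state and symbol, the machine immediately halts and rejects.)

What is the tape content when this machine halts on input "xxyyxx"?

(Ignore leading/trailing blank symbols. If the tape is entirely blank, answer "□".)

Execution trace:
Initial: [q0]xxyyxx
Step 1: δ(q0, x) = (qA, □, L) → [qA]□□xyyxx

The machine reaches the accept state qA and halts.

Final tape (ignoring leading/trailing blanks): xyyxx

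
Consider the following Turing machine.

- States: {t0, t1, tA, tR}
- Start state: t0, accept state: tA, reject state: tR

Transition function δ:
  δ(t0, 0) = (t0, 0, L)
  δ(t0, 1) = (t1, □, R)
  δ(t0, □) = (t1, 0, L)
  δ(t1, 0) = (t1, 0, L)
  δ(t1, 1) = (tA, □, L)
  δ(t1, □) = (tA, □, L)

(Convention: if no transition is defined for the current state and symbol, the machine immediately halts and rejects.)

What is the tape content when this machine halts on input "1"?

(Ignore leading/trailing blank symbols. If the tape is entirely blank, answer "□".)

Execution trace:
Initial: [t0]1
Step 1: δ(t0, 1) = (t1, □, R) → □[t1]□
Step 2: δ(t1, □) = (tA, □, L) → [tA]□□

The machine reaches the accept state tA and halts.

Final tape (ignoring leading/trailing blanks): □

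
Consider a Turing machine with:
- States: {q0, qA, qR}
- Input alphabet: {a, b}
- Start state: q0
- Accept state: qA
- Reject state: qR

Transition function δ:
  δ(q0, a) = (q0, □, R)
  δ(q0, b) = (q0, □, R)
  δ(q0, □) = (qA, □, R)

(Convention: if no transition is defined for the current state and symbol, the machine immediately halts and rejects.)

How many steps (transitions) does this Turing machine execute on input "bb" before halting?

Execution trace:
Initial: [q0]bb
Step 1: δ(q0, b) = (q0, □, R) → □[q0]b
Step 2: δ(q0, b) = (q0, □, R) → □□[q0]□
Step 3: δ(q0, □) = (qA, □, R) → □□□[qA]□

The machine reaches the accept state qA and halts.

The machine executed 3 steps before halting.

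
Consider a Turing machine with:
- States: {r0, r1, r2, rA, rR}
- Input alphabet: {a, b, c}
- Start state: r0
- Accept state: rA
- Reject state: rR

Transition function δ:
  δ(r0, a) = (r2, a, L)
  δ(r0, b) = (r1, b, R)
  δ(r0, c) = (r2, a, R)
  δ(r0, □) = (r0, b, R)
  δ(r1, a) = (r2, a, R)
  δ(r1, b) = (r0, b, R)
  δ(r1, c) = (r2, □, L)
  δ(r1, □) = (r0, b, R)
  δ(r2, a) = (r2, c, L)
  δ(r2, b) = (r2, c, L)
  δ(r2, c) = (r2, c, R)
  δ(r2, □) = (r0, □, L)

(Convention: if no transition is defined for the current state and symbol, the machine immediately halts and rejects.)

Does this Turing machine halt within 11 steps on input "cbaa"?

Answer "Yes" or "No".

Execution trace:
Initial: [r0]cbaa
Step 1: δ(r0, c) = (r2, a, R) → a[r2]baa
Step 2: δ(r2, b) = (r2, c, L) → [r2]acaa
Step 3: δ(r2, a) = (r2, c, L) → [r2]□ccaa
Step 4: δ(r2, □) = (r0, □, L) → [r0]□□ccaa
Step 5: δ(r0, □) = (r0, b, R) → b[r0]□ccaa
Step 6: δ(r0, □) = (r0, b, R) → bb[r0]ccaa
Step 7: δ(r0, c) = (r2, a, R) → bba[r2]caa
Step 8: δ(r2, c) = (r2, c, R) → bbac[r2]aa
Step 9: δ(r2, a) = (r2, c, L) → bba[r2]cca
Step 10: δ(r2, c) = (r2, c, R) → bbac[r2]ca
Step 11: δ(r2, c) = (r2, c, R) → bbacc[r2]a

The machine has not reached a halting state after 11 steps.
The machine did not halt within the 11-step bound.

Answer: No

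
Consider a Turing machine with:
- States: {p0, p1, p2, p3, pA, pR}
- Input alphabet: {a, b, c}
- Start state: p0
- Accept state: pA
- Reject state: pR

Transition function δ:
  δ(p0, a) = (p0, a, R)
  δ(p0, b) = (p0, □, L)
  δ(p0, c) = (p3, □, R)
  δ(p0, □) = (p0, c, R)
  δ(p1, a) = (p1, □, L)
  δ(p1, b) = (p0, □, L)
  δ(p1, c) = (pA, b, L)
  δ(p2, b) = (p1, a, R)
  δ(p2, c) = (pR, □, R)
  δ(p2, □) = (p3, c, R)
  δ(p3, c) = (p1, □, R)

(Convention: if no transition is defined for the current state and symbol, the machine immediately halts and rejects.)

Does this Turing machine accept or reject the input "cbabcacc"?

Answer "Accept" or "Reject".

Execution trace:
Initial: [p0]cbabcacc
Step 1: δ(p0, c) = (p3, □, R) → □[p3]babcacc

No transition is defined for δ(p3, b). By convention the machine halts and rejects.

Answer: Reject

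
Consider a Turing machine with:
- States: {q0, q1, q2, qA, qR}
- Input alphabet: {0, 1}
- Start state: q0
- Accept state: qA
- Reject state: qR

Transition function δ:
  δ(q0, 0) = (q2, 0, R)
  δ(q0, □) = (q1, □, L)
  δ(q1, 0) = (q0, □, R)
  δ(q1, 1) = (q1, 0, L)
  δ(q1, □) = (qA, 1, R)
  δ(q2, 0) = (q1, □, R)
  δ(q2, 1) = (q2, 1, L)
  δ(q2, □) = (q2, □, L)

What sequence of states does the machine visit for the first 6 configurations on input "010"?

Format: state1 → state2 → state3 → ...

Execution trace:
Initial: [q0]010
Step 1: δ(q0, 0) = (q2, 0, R) → 0[q2]10
Step 2: δ(q2, 1) = (q2, 1, L) → [q2]010
Step 3: δ(q2, 0) = (q1, □, R) → □[q1]10
Step 4: δ(q1, 1) = (q1, 0, L) → [q1]□00
Step 5: δ(q1, □) = (qA, 1, R) → 1[qA]00

The machine reaches the accept state qA and halts.

State sequence: q0 → q2 → q2 → q1 → q1 → qA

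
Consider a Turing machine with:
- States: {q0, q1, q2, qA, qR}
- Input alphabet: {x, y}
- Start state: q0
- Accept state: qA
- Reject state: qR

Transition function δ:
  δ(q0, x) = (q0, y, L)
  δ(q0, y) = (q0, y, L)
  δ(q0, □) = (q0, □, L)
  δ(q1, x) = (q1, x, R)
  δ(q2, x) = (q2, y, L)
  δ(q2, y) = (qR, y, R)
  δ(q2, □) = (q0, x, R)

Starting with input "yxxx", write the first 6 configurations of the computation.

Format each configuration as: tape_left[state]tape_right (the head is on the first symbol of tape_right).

Transitions applied:
Step 1: δ(q0, y) = (q0, y, L)
Step 2: δ(q0, □) = (q0, □, L)
Step 3: δ(q0, □) = (q0, □, L)
Step 4: δ(q0, □) = (q0, □, L)
Step 5: δ(q0, □) = (q0, □, L)

The first 6 configurations are:
[q0]yxxx ⊢ [q0]□yxxx ⊢ [q0]□□yxxx ⊢ [q0]□□□yxxx ⊢ [q0]□□□□yxxx ⊢ [q0]□□□□□yxxx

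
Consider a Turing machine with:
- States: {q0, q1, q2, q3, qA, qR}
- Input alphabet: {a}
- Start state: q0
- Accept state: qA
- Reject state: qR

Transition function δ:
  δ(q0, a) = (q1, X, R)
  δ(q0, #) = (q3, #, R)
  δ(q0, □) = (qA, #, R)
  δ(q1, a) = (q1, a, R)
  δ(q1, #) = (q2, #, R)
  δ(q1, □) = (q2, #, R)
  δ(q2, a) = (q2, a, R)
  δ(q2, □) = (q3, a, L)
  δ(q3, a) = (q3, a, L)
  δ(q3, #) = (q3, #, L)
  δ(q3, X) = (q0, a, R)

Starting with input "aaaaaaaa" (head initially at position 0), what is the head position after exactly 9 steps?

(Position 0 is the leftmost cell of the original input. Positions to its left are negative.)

Execution trace (head position shown):
Step 0: [q0]aaaaaaaa  (head at position 0)
Step 1: move right → X[q1]aaaaaaa  (head at position 1)
Step 2: move right → Xa[q1]aaaaaa  (head at position 2)
Step 3: move right → Xaa[q1]aaaaa  (head at position 3)
Step 4: move right → Xaaa[q1]aaaa  (head at position 4)
Step 5: move right → Xaaaa[q1]aaa  (head at position 5)
Step 6: move right → Xaaaaa[q1]aa  (head at position 6)
Step 7: move right → Xaaaaaa[q1]a  (head at position 7)
Step 8: move right → Xaaaaaaa[q1]□  (head at position 8)
Step 9: move right → Xaaaaaaa#[q2]□  (head at position 9)

After 9 steps, the head is at position 9.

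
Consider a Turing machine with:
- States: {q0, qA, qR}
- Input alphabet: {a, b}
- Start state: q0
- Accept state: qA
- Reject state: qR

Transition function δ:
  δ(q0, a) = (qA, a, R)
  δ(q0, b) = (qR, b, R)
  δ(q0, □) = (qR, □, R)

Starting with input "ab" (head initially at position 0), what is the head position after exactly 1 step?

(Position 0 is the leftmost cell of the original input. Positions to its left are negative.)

Execution trace (head position shown):
Step 0: [q0]ab  (head at position 0)
Step 1: move right → a[qA]b  (head at position 1)

After 1 step, the head is at position 1.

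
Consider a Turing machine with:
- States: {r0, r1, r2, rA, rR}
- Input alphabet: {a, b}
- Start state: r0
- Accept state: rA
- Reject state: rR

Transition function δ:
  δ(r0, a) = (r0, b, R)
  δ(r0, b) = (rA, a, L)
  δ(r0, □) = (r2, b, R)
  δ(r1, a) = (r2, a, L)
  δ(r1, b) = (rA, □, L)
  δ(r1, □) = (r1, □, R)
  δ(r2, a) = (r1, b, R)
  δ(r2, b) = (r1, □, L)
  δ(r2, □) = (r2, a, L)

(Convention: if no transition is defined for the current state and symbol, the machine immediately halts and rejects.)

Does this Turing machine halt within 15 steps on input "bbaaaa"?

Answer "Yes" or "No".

Execution trace:
Initial: [r0]bbaaaa
Step 1: δ(r0, b) = (rA, a, L) → [rA]□abaaaa

The machine reaches the accept state rA and halts.
The machine halted after 1 step (within the 15-step bound).

Answer: Yes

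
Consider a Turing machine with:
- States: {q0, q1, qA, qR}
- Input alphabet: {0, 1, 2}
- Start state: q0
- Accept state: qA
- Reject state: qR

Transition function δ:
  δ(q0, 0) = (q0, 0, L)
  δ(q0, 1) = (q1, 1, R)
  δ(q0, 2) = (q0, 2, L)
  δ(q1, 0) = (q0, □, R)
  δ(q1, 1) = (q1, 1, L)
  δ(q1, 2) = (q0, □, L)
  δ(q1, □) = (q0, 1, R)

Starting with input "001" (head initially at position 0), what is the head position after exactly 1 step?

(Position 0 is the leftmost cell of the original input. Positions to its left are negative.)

Execution trace (head position shown):
Step 0: [q0]001  (head at position 0)
Step 1: move left → [q0]□001  (head at position -1)

After 1 step, the head is at position -1.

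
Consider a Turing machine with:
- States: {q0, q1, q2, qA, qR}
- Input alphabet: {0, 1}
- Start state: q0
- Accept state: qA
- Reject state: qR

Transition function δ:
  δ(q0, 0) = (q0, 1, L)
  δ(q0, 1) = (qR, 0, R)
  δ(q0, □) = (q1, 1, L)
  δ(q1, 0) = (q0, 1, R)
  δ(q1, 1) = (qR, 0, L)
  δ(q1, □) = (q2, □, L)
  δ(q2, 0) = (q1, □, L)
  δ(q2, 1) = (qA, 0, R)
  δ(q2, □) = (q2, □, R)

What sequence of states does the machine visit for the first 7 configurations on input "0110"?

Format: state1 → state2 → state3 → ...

Execution trace:
Initial: [q0]0110
Step 1: δ(q0, 0) = (q0, 1, L) → [q0]□1110
Step 2: δ(q0, □) = (q1, 1, L) → [q1]□11110
Step 3: δ(q1, □) = (q2, □, L) → [q2]□□11110
Step 4: δ(q2, □) = (q2, □, R) → □[q2]□11110
Step 5: δ(q2, □) = (q2, □, R) → □□[q2]11110
Step 6: δ(q2, 1) = (qA, 0, R) → □□0[qA]1110

The machine reaches the accept state qA and halts.

State sequence: q0 → q0 → q1 → q2 → q2 → q2 → qA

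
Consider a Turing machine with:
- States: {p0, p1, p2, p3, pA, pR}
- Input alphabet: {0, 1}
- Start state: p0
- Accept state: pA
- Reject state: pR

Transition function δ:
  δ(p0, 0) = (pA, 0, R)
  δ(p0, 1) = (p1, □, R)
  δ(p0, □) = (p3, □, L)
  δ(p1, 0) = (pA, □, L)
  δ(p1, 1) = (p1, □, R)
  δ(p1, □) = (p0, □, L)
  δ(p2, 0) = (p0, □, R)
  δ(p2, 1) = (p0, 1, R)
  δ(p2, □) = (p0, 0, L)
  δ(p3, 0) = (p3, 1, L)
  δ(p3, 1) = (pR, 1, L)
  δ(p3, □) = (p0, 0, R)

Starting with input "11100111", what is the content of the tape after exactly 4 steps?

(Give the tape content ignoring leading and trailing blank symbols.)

Execution trace:
Initial: [p0]11100111
Step 1: δ(p0, 1) = (p1, □, R) → □[p1]1100111
Step 2: δ(p1, 1) = (p1, □, R) → □□[p1]100111
Step 3: δ(p1, 1) = (p1, □, R) → □□□[p1]00111
Step 4: δ(p1, 0) = (pA, □, L) → □□[pA]□□0111

The machine reaches the accept state pA and halts.

After 4 steps, the tape (ignoring leading/trailing blanks) is: 0111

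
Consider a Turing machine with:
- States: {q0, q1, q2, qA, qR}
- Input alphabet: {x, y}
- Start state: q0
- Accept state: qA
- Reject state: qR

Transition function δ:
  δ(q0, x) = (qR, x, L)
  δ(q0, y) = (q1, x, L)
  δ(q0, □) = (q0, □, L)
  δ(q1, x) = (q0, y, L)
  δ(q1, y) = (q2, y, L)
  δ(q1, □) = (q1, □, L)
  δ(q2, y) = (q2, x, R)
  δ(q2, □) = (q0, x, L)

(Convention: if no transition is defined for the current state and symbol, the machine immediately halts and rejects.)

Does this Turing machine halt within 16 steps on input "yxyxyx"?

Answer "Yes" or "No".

Execution trace:
Initial: [q0]yxyxyx
Step 1: δ(q0, y) = (q1, x, L) → [q1]□xxyxyx
Step 2: δ(q1, □) = (q1, □, L) → [q1]□□xxyxyx
Step 3: δ(q1, □) = (q1, □, L) → [q1]□□□xxyxyx
Step 4: δ(q1, □) = (q1, □, L) → [q1]□□□□xxyxyx
Step 5: δ(q1, □) = (q1, □, L) → [q1]□□□□□xxyxyx
Step 6: δ(q1, □) = (q1, □, L) → [q1]□□□□□□xxyxyx
Step 7: δ(q1, □) = (q1, □, L) → [q1]□□□□□□□xxyxyx
Step 8: δ(q1, □) = (q1, □, L) → [q1]□□□□□□□□xxyxyx
Step 9: δ(q1, □) = (q1, □, L) → [q1]□□□□□□□□□xxyxyx
Step 10: δ(q1, □) = (q1, □, L) → [q1]□□□□□□□□□□xxyxyx
Step 11: δ(q1, □) = (q1, □, L) → [q1]□□□□□□□□□□□xxyxyx
Step 12: δ(q1, □) = (q1, □, L) → [q1]□□□□□□□□□□□□xxyxyx
Step 13: δ(q1, □) = (q1, □, L) → [q1]□□□□□□□□□□□□□xxyxyx
Step 14: δ(q1, □) = (q1, □, L) → [q1]□□□□□□□□□□□□□□xxyxyx
Step 15: δ(q1, □) = (q1, □, L) → [q1]□□□□□□□□□□□□□□□xxyxyx
Step 16: δ(q1, □) = (q1, □, L) → [q1]□□□□□□□□□□□□□□□□xxyxyx

The machine has not reached a halting state after 16 steps.
The machine did not halt within the 16-step bound.

Answer: No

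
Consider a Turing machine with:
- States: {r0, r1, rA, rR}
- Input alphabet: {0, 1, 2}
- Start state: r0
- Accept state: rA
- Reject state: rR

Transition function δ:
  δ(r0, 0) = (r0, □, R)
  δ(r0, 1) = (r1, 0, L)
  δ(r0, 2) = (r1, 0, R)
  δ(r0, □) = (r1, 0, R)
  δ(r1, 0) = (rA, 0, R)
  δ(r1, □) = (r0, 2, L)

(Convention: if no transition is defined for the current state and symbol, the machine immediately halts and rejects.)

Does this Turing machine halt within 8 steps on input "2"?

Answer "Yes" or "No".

Execution trace:
Initial: [r0]2
Step 1: δ(r0, 2) = (r1, 0, R) → 0[r1]□
Step 2: δ(r1, □) = (r0, 2, L) → [r0]02
Step 3: δ(r0, 0) = (r0, □, R) → □[r0]2
Step 4: δ(r0, 2) = (r1, 0, R) → □0[r1]□
Step 5: δ(r1, □) = (r0, 2, L) → □[r0]02
Step 6: δ(r0, 0) = (r0, □, R) → □□[r0]2
Step 7: δ(r0, 2) = (r1, 0, R) → □□0[r1]□
Step 8: δ(r1, □) = (r0, 2, L) → □□[r0]02

The machine has not reached a halting state after 8 steps.
The machine did not halt within the 8-step bound.

Answer: No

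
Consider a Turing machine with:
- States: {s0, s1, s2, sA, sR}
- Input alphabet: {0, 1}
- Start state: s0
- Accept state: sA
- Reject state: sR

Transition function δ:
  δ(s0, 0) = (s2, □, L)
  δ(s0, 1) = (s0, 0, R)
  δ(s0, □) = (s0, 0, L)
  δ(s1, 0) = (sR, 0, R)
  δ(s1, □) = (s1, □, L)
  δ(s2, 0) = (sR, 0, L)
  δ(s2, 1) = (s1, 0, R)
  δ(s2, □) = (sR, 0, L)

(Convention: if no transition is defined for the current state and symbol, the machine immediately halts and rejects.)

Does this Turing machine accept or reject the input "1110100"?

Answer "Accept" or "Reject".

Execution trace:
Initial: [s0]1110100
Step 1: δ(s0, 1) = (s0, 0, R) → 0[s0]110100
Step 2: δ(s0, 1) = (s0, 0, R) → 00[s0]10100
Step 3: δ(s0, 1) = (s0, 0, R) → 000[s0]0100
Step 4: δ(s0, 0) = (s2, □, L) → 00[s2]0□100
Step 5: δ(s2, 0) = (sR, 0, L) → 0[sR]00□100

The machine reaches the reject state sR and halts.

Answer: Reject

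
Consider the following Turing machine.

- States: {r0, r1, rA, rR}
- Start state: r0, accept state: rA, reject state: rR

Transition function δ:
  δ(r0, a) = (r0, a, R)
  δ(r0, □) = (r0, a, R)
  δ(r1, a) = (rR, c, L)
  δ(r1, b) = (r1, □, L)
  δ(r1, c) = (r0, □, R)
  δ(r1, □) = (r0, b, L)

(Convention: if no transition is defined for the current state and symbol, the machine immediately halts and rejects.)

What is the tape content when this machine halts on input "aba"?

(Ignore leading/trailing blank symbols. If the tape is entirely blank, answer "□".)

Execution trace:
Initial: [r0]aba
Step 1: δ(r0, a) = (r0, a, R) → a[r0]ba

No transition is defined for δ(r0, b). By convention the machine halts and rejects.

Final tape (ignoring leading/trailing blanks): aba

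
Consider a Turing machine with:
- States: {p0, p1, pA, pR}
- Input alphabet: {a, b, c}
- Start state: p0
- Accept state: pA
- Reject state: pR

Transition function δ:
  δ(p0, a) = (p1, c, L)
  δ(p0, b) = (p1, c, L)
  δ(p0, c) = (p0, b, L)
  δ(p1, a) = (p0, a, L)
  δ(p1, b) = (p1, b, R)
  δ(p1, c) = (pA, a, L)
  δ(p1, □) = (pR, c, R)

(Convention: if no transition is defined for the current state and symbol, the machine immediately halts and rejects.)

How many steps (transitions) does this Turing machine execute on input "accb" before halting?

Execution trace:
Initial: [p0]accb
Step 1: δ(p0, a) = (p1, c, L) → [p1]□cccb
Step 2: δ(p1, □) = (pR, c, R) → c[pR]cccb

The machine reaches the reject state pR and halts.

The machine executed 2 steps before halting.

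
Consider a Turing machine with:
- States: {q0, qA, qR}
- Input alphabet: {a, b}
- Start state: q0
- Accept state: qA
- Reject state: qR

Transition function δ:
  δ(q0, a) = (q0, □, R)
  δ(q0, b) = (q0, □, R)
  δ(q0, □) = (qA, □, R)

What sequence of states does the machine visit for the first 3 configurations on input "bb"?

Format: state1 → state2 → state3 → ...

Execution trace:
Initial: [q0]bb
Step 1: δ(q0, b) = (q0, □, R) → □[q0]b
Step 2: δ(q0, b) = (q0, □, R) → □□[q0]□

State sequence: q0 → q0 → q0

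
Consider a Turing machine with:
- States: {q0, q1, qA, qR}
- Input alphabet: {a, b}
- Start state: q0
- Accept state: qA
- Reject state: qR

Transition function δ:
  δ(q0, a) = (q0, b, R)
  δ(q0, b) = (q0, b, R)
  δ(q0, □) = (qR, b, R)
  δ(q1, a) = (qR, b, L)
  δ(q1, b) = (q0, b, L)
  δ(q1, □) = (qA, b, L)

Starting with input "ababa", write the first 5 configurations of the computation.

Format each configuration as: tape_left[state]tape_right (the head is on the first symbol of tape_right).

Transitions applied:
Step 1: δ(q0, a) = (q0, b, R)
Step 2: δ(q0, b) = (q0, b, R)
Step 3: δ(q0, a) = (q0, b, R)
Step 4: δ(q0, b) = (q0, b, R)

The first 5 configurations are:
[q0]ababa ⊢ b[q0]baba ⊢ bb[q0]aba ⊢ bbb[q0]ba ⊢ bbbb[q0]a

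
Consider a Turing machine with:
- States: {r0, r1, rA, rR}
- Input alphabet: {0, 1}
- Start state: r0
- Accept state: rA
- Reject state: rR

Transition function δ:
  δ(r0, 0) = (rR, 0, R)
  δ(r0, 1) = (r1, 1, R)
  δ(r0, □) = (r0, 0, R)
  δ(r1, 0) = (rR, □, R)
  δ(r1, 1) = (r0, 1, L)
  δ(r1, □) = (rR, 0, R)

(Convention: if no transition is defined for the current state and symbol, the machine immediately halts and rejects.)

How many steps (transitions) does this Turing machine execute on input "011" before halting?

Execution trace:
Initial: [r0]011
Step 1: δ(r0, 0) = (rR, 0, R) → 0[rR]11

The machine reaches the reject state rR and halts.

The machine executed 1 step before halting.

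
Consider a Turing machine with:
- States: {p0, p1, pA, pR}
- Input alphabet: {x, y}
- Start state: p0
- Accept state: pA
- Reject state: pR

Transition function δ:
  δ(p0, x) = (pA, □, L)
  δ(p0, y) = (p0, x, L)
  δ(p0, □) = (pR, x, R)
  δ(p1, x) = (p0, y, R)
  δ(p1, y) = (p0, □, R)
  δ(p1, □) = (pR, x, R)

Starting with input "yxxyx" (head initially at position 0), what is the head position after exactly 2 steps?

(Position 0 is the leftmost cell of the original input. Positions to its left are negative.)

Execution trace (head position shown):
Step 0: [p0]yxxyx  (head at position 0)
Step 1: move left → [p0]□xxxyx  (head at position -1)
Step 2: move right → x[pR]xxxyx  (head at position 0)

After 2 steps, the head is at position 0.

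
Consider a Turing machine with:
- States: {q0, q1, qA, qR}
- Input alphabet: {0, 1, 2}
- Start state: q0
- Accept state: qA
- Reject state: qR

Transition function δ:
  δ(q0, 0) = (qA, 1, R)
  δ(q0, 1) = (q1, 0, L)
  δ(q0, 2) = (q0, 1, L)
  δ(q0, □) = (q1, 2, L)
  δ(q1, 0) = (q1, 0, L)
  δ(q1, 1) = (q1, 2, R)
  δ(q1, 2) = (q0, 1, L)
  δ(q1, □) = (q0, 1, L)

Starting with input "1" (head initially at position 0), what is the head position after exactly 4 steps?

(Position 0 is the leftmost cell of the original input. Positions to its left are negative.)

Execution trace (head position shown):
Step 0: [q0]1  (head at position 0)
Step 1: move left → [q1]□0  (head at position -1)
Step 2: move left → [q0]□10  (head at position -2)
Step 3: move left → [q1]□210  (head at position -3)
Step 4: move left → [q0]□1210  (head at position -4)

After 4 steps, the head is at position -4.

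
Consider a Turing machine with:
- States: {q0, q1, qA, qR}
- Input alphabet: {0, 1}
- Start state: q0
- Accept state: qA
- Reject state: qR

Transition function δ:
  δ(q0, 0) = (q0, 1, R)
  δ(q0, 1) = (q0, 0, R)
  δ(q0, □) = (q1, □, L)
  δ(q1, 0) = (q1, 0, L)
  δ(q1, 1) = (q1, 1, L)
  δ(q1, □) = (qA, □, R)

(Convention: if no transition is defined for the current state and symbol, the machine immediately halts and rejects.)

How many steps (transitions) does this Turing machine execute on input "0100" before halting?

Execution trace:
Initial: [q0]0100
Step 1: δ(q0, 0) = (q0, 1, R) → 1[q0]100
Step 2: δ(q0, 1) = (q0, 0, R) → 10[q0]00
Step 3: δ(q0, 0) = (q0, 1, R) → 101[q0]0
Step 4: δ(q0, 0) = (q0, 1, R) → 1011[q0]□
Step 5: δ(q0, □) = (q1, □, L) → 101[q1]1□
Step 6: δ(q1, 1) = (q1, 1, L) → 10[q1]11□
Step 7: δ(q1, 1) = (q1, 1, L) → 1[q1]011□
Step 8: δ(q1, 0) = (q1, 0, L) → [q1]1011□
Step 9: δ(q1, 1) = (q1, 1, L) → [q1]□1011□
Step 10: δ(q1, □) = (qA, □, R) → □[qA]1011□

The machine reaches the accept state qA and halts.

The machine executed 10 steps before halting.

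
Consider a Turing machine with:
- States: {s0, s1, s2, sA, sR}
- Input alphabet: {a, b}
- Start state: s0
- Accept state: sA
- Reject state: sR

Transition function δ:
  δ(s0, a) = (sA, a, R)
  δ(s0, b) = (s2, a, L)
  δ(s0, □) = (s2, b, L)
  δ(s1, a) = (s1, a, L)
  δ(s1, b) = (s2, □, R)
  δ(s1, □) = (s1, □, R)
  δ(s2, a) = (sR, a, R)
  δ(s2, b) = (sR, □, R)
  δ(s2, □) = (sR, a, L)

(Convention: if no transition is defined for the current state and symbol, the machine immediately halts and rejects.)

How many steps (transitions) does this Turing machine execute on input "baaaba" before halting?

Execution trace:
Initial: [s0]baaaba
Step 1: δ(s0, b) = (s2, a, L) → [s2]□aaaaba
Step 2: δ(s2, □) = (sR, a, L) → [sR]□aaaaaba

The machine reaches the reject state sR and halts.

The machine executed 2 steps before halting.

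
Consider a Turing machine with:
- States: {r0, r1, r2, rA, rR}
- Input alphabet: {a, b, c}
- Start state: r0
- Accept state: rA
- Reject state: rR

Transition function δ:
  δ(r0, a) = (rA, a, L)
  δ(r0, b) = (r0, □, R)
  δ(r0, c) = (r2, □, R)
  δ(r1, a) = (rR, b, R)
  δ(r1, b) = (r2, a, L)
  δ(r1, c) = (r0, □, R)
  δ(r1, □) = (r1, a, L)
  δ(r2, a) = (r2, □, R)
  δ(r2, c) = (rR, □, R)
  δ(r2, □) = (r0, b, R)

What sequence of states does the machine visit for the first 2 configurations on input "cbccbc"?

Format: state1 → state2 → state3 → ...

Execution trace:
Initial: [r0]cbccbc
Step 1: δ(r0, c) = (r2, □, R) → □[r2]bccbc

No transition is defined for δ(r2, b). By convention the machine halts and rejects.

State sequence: r0 → r2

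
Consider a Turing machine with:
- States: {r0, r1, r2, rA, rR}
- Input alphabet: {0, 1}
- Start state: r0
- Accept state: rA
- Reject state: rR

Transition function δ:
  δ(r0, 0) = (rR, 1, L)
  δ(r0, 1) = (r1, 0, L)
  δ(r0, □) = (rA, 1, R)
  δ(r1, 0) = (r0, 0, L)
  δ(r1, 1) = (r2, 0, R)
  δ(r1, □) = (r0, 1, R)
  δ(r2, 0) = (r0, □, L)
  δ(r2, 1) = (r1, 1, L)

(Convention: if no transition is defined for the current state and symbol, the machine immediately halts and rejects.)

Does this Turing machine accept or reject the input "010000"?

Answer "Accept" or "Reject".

Execution trace:
Initial: [r0]010000
Step 1: δ(r0, 0) = (rR, 1, L) → [rR]□110000

The machine reaches the reject state rR and halts.

Answer: Reject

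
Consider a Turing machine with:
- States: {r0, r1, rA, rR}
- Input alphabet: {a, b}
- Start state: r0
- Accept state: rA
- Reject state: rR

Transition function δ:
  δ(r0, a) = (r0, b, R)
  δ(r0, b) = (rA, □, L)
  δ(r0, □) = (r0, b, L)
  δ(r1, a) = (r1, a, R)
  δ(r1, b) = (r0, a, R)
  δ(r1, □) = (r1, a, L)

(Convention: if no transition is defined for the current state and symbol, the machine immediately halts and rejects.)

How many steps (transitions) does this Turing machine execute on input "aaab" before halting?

Execution trace:
Initial: [r0]aaab
Step 1: δ(r0, a) = (r0, b, R) → b[r0]aab
Step 2: δ(r0, a) = (r0, b, R) → bb[r0]ab
Step 3: δ(r0, a) = (r0, b, R) → bbb[r0]b
Step 4: δ(r0, b) = (rA, □, L) → bb[rA]b□

The machine reaches the accept state rA and halts.

The machine executed 4 steps before halting.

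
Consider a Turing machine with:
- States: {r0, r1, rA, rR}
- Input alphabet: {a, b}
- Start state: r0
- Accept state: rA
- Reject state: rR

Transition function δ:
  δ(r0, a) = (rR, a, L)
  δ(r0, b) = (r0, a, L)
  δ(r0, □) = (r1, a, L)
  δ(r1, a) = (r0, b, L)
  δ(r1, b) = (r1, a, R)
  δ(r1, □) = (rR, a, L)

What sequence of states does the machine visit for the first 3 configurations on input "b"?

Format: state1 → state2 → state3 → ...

Execution trace:
Initial: [r0]b
Step 1: δ(r0, b) = (r0, a, L) → [r0]□a
Step 2: δ(r0, □) = (r1, a, L) → [r1]□aa

State sequence: r0 → r0 → r1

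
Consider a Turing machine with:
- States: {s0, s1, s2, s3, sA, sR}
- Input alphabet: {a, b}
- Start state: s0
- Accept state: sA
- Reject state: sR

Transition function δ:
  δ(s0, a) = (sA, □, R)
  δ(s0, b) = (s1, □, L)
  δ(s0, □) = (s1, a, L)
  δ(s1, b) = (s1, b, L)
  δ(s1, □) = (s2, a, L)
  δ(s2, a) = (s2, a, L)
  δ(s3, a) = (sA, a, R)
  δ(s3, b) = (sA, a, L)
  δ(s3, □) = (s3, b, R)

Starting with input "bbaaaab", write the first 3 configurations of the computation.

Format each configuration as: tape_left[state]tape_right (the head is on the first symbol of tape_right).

Transitions applied:
Step 1: δ(s0, b) = (s1, □, L)
Step 2: δ(s1, □) = (s2, a, L)

The first 3 configurations are:
[s0]bbaaaab ⊢ [s1]□□baaaab ⊢ [s2]□a□baaaab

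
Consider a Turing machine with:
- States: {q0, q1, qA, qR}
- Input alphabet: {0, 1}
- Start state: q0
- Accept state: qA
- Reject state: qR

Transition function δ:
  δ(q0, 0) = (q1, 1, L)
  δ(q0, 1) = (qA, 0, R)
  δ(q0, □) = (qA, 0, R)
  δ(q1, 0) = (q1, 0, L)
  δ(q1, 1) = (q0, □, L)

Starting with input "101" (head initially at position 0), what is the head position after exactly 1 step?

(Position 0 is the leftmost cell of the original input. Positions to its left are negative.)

Execution trace (head position shown):
Step 0: [q0]101  (head at position 0)
Step 1: move right → 0[qA]01  (head at position 1)

After 1 step, the head is at position 1.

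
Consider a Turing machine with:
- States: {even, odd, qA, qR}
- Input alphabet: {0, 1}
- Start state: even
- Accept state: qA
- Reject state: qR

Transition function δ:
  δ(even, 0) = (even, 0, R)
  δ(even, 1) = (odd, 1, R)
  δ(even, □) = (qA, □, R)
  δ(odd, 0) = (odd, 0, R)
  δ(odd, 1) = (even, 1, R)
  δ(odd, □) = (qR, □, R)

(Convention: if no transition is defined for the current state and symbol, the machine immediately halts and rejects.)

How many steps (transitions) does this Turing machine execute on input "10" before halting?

Execution trace:
Initial: [even]10
Step 1: δ(even, 1) = (odd, 1, R) → 1[odd]0
Step 2: δ(odd, 0) = (odd, 0, R) → 10[odd]□
Step 3: δ(odd, □) = (qR, □, R) → 10□[qR]□

The machine reaches the reject state qR and halts.

The machine executed 3 steps before halting.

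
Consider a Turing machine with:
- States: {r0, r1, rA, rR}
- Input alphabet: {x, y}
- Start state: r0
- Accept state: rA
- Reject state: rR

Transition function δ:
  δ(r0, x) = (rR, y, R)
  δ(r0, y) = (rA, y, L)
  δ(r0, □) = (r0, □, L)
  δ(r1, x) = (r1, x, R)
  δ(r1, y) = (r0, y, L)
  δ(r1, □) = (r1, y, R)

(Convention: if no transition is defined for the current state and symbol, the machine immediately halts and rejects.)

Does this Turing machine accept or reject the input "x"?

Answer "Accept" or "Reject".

Execution trace:
Initial: [r0]x
Step 1: δ(r0, x) = (rR, y, R) → y[rR]□

The machine reaches the reject state rR and halts.

Answer: Reject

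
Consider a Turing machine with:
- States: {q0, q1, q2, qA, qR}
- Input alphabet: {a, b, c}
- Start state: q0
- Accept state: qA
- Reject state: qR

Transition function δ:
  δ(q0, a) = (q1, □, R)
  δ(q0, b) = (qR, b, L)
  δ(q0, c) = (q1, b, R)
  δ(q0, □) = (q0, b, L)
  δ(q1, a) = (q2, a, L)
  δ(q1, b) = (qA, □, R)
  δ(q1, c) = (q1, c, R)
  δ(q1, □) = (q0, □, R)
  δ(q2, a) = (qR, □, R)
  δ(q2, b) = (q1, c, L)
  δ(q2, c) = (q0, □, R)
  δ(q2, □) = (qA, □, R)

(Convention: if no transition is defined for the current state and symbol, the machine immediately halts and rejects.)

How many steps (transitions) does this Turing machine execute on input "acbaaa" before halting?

Execution trace:
Initial: [q0]acbaaa
Step 1: δ(q0, a) = (q1, □, R) → □[q1]cbaaa
Step 2: δ(q1, c) = (q1, c, R) → □c[q1]baaa
Step 3: δ(q1, b) = (qA, □, R) → □c□[qA]aaa

The machine reaches the accept state qA and halts.

The machine executed 3 steps before halting.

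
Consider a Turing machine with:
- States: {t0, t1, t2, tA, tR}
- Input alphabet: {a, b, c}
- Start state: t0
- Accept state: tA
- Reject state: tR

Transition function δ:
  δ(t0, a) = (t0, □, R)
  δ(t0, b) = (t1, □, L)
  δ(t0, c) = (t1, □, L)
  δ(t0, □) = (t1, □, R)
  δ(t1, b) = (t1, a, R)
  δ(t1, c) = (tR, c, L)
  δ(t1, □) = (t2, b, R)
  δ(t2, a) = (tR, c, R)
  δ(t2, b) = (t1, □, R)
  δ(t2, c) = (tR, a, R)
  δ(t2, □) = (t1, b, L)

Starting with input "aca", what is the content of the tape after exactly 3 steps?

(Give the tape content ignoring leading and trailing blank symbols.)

Execution trace:
Initial: [t0]aca
Step 1: δ(t0, a) = (t0, □, R) → □[t0]ca
Step 2: δ(t0, c) = (t1, □, L) → [t1]□□a
Step 3: δ(t1, □) = (t2, b, R) → b[t2]□a

After 3 steps, the tape (ignoring leading/trailing blanks) is: b□a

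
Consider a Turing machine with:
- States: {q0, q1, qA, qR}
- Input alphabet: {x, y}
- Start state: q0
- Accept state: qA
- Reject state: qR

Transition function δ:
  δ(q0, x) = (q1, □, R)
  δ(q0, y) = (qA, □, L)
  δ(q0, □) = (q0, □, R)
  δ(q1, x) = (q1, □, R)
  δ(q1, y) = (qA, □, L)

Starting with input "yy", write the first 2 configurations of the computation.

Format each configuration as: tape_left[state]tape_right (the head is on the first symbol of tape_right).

Transitions applied:
Step 1: δ(q0, y) = (qA, □, L)

The first 2 configurations are:
[q0]yy ⊢ [qA]□□y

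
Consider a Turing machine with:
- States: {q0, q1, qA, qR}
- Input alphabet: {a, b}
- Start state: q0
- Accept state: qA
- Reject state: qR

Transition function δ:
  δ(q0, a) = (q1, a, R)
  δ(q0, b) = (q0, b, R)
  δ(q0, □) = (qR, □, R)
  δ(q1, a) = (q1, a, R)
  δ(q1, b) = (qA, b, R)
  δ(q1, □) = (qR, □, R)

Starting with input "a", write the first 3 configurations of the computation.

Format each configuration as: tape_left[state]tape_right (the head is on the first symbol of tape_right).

Transitions applied:
Step 1: δ(q0, a) = (q1, a, R)
Step 2: δ(q1, □) = (qR, □, R)

The first 3 configurations are:
[q0]a ⊢ a[q1]□ ⊢ a□[qR]□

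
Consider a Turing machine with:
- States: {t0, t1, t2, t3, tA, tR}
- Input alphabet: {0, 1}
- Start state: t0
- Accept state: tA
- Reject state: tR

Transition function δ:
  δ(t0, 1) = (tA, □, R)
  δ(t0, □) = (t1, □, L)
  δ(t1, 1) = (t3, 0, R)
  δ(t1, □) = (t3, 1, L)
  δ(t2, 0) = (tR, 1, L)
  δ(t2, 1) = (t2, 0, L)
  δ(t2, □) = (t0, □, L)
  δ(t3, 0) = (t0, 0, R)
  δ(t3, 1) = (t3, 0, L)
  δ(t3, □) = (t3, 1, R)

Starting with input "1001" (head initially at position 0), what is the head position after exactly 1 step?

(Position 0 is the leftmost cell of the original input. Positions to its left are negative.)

Execution trace (head position shown):
Step 0: [t0]1001  (head at position 0)
Step 1: move right → □[tA]001  (head at position 1)

After 1 step, the head is at position 1.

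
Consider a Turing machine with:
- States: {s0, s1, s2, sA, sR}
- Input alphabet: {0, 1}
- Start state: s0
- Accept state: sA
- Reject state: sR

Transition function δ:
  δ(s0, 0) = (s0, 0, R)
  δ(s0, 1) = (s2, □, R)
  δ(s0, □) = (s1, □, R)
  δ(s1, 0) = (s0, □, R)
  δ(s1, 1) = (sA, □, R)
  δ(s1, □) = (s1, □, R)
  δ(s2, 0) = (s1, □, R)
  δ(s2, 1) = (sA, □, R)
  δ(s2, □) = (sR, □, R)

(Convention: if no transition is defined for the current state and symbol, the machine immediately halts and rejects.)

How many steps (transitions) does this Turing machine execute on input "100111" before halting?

Execution trace:
Initial: [s0]100111
Step 1: δ(s0, 1) = (s2, □, R) → □[s2]00111
Step 2: δ(s2, 0) = (s1, □, R) → □□[s1]0111
Step 3: δ(s1, 0) = (s0, □, R) → □□□[s0]111
Step 4: δ(s0, 1) = (s2, □, R) → □□□□[s2]11
Step 5: δ(s2, 1) = (sA, □, R) → □□□□□[sA]1

The machine reaches the accept state sA and halts.

The machine executed 5 steps before halting.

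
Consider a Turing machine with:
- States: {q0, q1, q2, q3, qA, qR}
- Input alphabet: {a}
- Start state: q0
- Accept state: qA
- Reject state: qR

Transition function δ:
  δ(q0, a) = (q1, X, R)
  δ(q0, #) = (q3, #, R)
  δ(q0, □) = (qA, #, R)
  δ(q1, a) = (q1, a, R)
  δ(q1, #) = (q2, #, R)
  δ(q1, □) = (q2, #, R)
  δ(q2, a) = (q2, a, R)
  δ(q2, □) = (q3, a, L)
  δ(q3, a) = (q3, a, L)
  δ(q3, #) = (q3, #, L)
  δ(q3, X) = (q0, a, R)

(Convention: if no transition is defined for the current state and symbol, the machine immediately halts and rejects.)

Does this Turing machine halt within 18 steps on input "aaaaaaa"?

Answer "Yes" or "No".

Execution trace:
Initial: [q0]aaaaaaa
Step 1: δ(q0, a) = (q1, X, R) → X[q1]aaaaaa
Step 2: δ(q1, a) = (q1, a, R) → Xa[q1]aaaaa
Step 3: δ(q1, a) = (q1, a, R) → Xaa[q1]aaaa
Step 4: δ(q1, a) = (q1, a, R) → Xaaa[q1]aaa
Step 5: δ(q1, a) = (q1, a, R) → Xaaaa[q1]aa
Step 6: δ(q1, a) = (q1, a, R) → Xaaaaa[q1]a
Step 7: δ(q1, a) = (q1, a, R) → Xaaaaaa[q1]□
Step 8: δ(q1, □) = (q2, #, R) → Xaaaaaa#[q2]□
Step 9: δ(q2, □) = (q3, a, L) → Xaaaaaa[q3]#a
Step 10: δ(q3, #) = (q3, #, L) → Xaaaaa[q3]a#a
Step 11: δ(q3, a) = (q3, a, L) → Xaaaa[q3]aa#a
Step 12: δ(q3, a) = (q3, a, L) → Xaaa[q3]aaa#a
Step 13: δ(q3, a) = (q3, a, L) → Xaa[q3]aaaa#a
Step 14: δ(q3, a) = (q3, a, L) → Xa[q3]aaaaa#a
Step 15: δ(q3, a) = (q3, a, L) → X[q3]aaaaaa#a
Step 16: δ(q3, a) = (q3, a, L) → [q3]Xaaaaaa#a
Step 17: δ(q3, X) = (q0, a, R) → a[q0]aaaaaa#a
Step 18: δ(q0, a) = (q1, X, R) → aX[q1]aaaaa#a

The machine has not reached a halting state after 18 steps.
The machine did not halt within the 18-step bound.

Answer: No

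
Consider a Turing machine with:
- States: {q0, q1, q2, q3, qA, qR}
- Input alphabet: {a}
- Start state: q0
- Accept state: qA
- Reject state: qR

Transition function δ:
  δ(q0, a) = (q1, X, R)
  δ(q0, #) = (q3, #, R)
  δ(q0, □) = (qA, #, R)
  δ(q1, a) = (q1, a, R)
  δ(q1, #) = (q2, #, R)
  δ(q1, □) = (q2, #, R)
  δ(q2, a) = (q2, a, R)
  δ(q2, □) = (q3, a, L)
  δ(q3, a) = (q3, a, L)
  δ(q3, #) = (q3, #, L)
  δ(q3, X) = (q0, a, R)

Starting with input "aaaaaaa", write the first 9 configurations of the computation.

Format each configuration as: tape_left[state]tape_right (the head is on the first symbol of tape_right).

Transitions applied:
Step 1: δ(q0, a) = (q1, X, R)
Step 2: δ(q1, a) = (q1, a, R)
Step 3: δ(q1, a) = (q1, a, R)
Step 4: δ(q1, a) = (q1, a, R)
Step 5: δ(q1, a) = (q1, a, R)
Step 6: δ(q1, a) = (q1, a, R)
Step 7: δ(q1, a) = (q1, a, R)
Step 8: δ(q1, □) = (q2, #, R)

The first 9 configurations are:
[q0]aaaaaaa ⊢ X[q1]aaaaaa ⊢ Xa[q1]aaaaa ⊢ Xaa[q1]aaaa ⊢ Xaaa[q1]aaa ⊢ Xaaaa[q1]aa ⊢ Xaaaaa[q1]a ⊢ Xaaaaaa[q1]□ ⊢ Xaaaaaa#[q2]□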